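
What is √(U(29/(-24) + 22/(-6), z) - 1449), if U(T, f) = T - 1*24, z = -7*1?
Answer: I*√23646/4 ≈ 38.443*I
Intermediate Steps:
z = -7
U(T, f) = -24 + T (U(T, f) = T - 24 = -24 + T)
√(U(29/(-24) + 22/(-6), z) - 1449) = √((-24 + (29/(-24) + 22/(-6))) - 1449) = √((-24 + (29*(-1/24) + 22*(-⅙))) - 1449) = √((-24 + (-29/24 - 11/3)) - 1449) = √((-24 - 39/8) - 1449) = √(-231/8 - 1449) = √(-11823/8) = I*√23646/4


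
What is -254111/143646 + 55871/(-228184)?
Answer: -33004855045/16388859432 ≈ -2.0139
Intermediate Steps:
-254111/143646 + 55871/(-228184) = -254111*1/143646 + 55871*(-1/228184) = -254111/143646 - 55871/228184 = -33004855045/16388859432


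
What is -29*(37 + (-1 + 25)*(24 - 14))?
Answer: -8033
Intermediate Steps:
-29*(37 + (-1 + 25)*(24 - 14)) = -29*(37 + 24*10) = -29*(37 + 240) = -29*277 = -8033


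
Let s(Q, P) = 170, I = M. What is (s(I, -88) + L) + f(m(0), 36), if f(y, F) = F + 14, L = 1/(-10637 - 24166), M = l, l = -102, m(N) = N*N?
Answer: 7656659/34803 ≈ 220.00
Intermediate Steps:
m(N) = N²
M = -102
L = -1/34803 (L = 1/(-34803) = -1/34803 ≈ -2.8733e-5)
I = -102
f(y, F) = 14 + F
(s(I, -88) + L) + f(m(0), 36) = (170 - 1/34803) + (14 + 36) = 5916509/34803 + 50 = 7656659/34803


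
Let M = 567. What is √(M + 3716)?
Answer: √4283 ≈ 65.445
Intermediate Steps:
√(M + 3716) = √(567 + 3716) = √4283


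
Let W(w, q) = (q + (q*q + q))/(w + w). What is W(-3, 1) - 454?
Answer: -909/2 ≈ -454.50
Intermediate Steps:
W(w, q) = (q² + 2*q)/(2*w) (W(w, q) = (q + (q² + q))/((2*w)) = (q + (q + q²))*(1/(2*w)) = (q² + 2*q)*(1/(2*w)) = (q² + 2*q)/(2*w))
W(-3, 1) - 454 = (½)*1*(2 + 1)/(-3) - 454 = (½)*1*(-⅓)*3 - 454 = -½ - 454 = -909/2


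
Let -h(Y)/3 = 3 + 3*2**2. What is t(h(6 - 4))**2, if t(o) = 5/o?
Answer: 1/81 ≈ 0.012346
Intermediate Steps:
h(Y) = -45 (h(Y) = -3*(3 + 3*2**2) = -3*(3 + 3*4) = -3*(3 + 12) = -3*15 = -45)
t(h(6 - 4))**2 = (5/(-45))**2 = (5*(-1/45))**2 = (-1/9)**2 = 1/81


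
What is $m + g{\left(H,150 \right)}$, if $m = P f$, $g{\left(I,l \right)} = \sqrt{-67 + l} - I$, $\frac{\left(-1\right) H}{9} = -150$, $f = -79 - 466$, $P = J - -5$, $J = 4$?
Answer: $-6255 + \sqrt{83} \approx -6245.9$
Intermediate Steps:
$P = 9$ ($P = 4 - -5 = 4 + 5 = 9$)
$f = -545$ ($f = -79 - 466 = -545$)
$H = 1350$ ($H = \left(-9\right) \left(-150\right) = 1350$)
$m = -4905$ ($m = 9 \left(-545\right) = -4905$)
$m + g{\left(H,150 \right)} = -4905 + \left(\sqrt{-67 + 150} - 1350\right) = -4905 - \left(1350 - \sqrt{83}\right) = -6255 + \sqrt{83}$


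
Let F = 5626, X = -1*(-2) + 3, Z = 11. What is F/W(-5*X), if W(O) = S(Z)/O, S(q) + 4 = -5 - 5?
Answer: 70325/7 ≈ 10046.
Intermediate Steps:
X = 5 (X = 2 + 3 = 5)
S(q) = -14 (S(q) = -4 + (-5 - 5) = -4 - 10 = -14)
W(O) = -14/O
F/W(-5*X) = 5626/((-14/((-5*5)))) = 5626/((-14/(-25))) = 5626/((-14*(-1/25))) = 5626/(14/25) = 5626*(25/14) = 70325/7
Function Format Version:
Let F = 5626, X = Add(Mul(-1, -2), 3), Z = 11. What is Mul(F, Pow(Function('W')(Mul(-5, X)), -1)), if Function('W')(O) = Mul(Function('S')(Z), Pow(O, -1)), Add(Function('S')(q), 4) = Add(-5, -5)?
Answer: Rational(70325, 7) ≈ 10046.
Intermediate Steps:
X = 5 (X = Add(2, 3) = 5)
Function('S')(q) = -14 (Function('S')(q) = Add(-4, Add(-5, -5)) = Add(-4, -10) = -14)
Function('W')(O) = Mul(-14, Pow(O, -1))
Mul(F, Pow(Function('W')(Mul(-5, X)), -1)) = Mul(5626, Pow(Mul(-14, Pow(Mul(-5, 5), -1)), -1)) = Mul(5626, Pow(Mul(-14, Pow(-25, -1)), -1)) = Mul(5626, Pow(Mul(-14, Rational(-1, 25)), -1)) = Mul(5626, Pow(Rational(14, 25), -1)) = Mul(5626, Rational(25, 14)) = Rational(70325, 7)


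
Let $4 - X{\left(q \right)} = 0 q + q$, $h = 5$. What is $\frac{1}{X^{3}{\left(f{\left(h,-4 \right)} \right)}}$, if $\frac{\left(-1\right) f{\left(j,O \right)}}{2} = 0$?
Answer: $\frac{1}{64} \approx 0.015625$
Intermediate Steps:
$f{\left(j,O \right)} = 0$ ($f{\left(j,O \right)} = \left(-2\right) 0 = 0$)
$X{\left(q \right)} = 4 - q$ ($X{\left(q \right)} = 4 - \left(0 q + q\right) = 4 - \left(0 + q\right) = 4 - q$)
$\frac{1}{X^{3}{\left(f{\left(h,-4 \right)} \right)}} = \frac{1}{\left(4 - 0\right)^{3}} = \frac{1}{\left(4 + 0\right)^{3}} = \frac{1}{4^{3}} = \frac{1}{64}$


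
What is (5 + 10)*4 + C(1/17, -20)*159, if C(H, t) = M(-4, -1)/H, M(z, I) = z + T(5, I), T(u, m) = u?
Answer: 2763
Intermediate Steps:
M(z, I) = 5 + z (M(z, I) = z + 5 = 5 + z)
C(H, t) = 1/H (C(H, t) = (5 - 4)/H = 1/H)
(5 + 10)*4 + C(1/17, -20)*159 = (5 + 10)*4 + 159/(1/17) = 15*4 + 159/(1*(1/17)) = 60 + 159/(1/17) = 60 + 17*159 = 60 + 2703 = 2763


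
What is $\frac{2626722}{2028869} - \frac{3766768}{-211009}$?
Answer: $\frac{8196540807890}{428109618821} \approx 19.146$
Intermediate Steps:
$\frac{2626722}{2028869} - \frac{3766768}{-211009} = 2626722 \cdot \frac{1}{2028869} - - \frac{3766768}{211009} = \frac{2626722}{2028869} + \frac{3766768}{211009} = \frac{8196540807890}{428109618821}$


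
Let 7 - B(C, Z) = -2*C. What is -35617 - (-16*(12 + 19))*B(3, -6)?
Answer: -29169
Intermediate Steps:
B(C, Z) = 7 + 2*C (B(C, Z) = 7 - (-2)*C = 7 + 2*C)
-35617 - (-16*(12 + 19))*B(3, -6) = -35617 - (-16*(12 + 19))*(7 + 2*3) = -35617 - (-16*31)*(7 + 6) = -35617 - (-496)*13 = -35617 - 1*(-6448) = -35617 + 6448 = -29169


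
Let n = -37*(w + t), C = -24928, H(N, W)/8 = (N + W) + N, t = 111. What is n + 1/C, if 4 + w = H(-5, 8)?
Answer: -83932577/24928 ≈ -3367.0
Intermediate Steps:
H(N, W) = 8*W + 16*N (H(N, W) = 8*((N + W) + N) = 8*(W + 2*N) = 8*W + 16*N)
w = -20 (w = -4 + (8*8 + 16*(-5)) = -4 + (64 - 80) = -4 - 16 = -20)
n = -3367 (n = -37*(-20 + 111) = -37*91 = -3367)
n + 1/C = -3367 + 1/(-24928) = -3367 - 1/24928 = -83932577/24928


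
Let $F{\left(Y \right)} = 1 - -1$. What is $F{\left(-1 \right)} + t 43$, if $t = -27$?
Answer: $-1159$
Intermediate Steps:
$F{\left(Y \right)} = 2$ ($F{\left(Y \right)} = 1 + 1 = 2$)
$F{\left(-1 \right)} + t 43 = 2 - 1161 = -1159$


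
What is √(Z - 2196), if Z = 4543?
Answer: √2347 ≈ 48.446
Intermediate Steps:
√(Z - 2196) = √(4543 - 2196) = √2347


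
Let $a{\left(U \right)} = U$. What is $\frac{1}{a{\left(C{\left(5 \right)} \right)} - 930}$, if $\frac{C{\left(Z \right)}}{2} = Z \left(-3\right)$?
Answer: $- \frac{1}{960} \approx -0.0010417$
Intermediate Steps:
$C{\left(Z \right)} = - 6 Z$ ($C{\left(Z \right)} = 2 Z \left(-3\right) = 2 \left(- 3 Z\right) = - 6 Z$)
$\frac{1}{a{\left(C{\left(5 \right)} \right)} - 930} = \frac{1}{\left(-6\right) 5 - 930} = \frac{1}{-30 - 930} = \frac{1}{-960} = - \frac{1}{960}$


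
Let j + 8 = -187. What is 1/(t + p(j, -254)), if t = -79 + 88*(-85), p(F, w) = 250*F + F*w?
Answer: -1/6779 ≈ -0.00014751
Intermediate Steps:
j = -195 (j = -8 - 187 = -195)
t = -7559 (t = -79 - 7480 = -7559)
1/(t + p(j, -254)) = 1/(-7559 - 195*(250 - 254)) = 1/(-7559 - 195*(-4)) = 1/(-7559 + 780) = 1/(-6779) = -1/6779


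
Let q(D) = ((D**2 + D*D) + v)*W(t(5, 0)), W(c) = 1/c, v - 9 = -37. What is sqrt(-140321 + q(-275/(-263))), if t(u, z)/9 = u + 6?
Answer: I*sqrt(10569704718463)/8679 ≈ 374.59*I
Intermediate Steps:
t(u, z) = 54 + 9*u (t(u, z) = 9*(u + 6) = 9*(6 + u) = 54 + 9*u)
v = -28 (v = 9 - 37 = -28)
W(c) = 1/c
q(D) = -28/99 + 2*D**2/99 (q(D) = ((D**2 + D*D) - 28)/(54 + 9*5) = ((D**2 + D**2) - 28)/(54 + 45) = (2*D**2 - 28)/99 = (-28 + 2*D**2)*(1/99) = -28/99 + 2*D**2/99)
sqrt(-140321 + q(-275/(-263))) = sqrt(-140321 + (-28/99 + 2*(-275/(-263))**2/99)) = sqrt(-140321 + (-28/99 + 2*(-275*(-1/263))**2/99)) = sqrt(-140321 + (-28/99 + 2*(275/263)**2/99)) = sqrt(-140321 + (-28/99 + (2/99)*(75625/69169))) = sqrt(-140321 + (-28/99 + 13750/622521)) = sqrt(-140321 - 1785482/6847731) = sqrt(-960882247133/6847731) = I*sqrt(10569704718463)/8679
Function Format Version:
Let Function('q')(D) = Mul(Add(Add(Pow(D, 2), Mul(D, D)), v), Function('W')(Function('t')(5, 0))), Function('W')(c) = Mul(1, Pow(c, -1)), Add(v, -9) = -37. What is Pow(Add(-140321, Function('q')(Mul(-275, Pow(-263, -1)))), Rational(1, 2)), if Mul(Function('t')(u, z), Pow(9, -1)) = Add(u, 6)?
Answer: Mul(Rational(1, 8679), I, Pow(10569704718463, Rational(1, 2))) ≈ Mul(374.59, I)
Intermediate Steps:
Function('t')(u, z) = Add(54, Mul(9, u)) (Function('t')(u, z) = Mul(9, Add(u, 6)) = Mul(9, Add(6, u)) = Add(54, Mul(9, u)))
v = -28 (v = Add(9, -37) = -28)
Function('W')(c) = Pow(c, -1)
Function('q')(D) = Add(Rational(-28, 99), Mul(Rational(2, 99), Pow(D, 2))) (Function('q')(D) = Mul(Add(Add(Pow(D, 2), Mul(D, D)), -28), Pow(Add(54, Mul(9, 5)), -1)) = Mul(Add(Add(Pow(D, 2), Pow(D, 2)), -28), Pow(Add(54, 45), -1)) = Mul(Add(Mul(2, Pow(D, 2)), -28), Pow(99, -1)) = Mul(Add(-28, Mul(2, Pow(D, 2))), Rational(1, 99)) = Add(Rational(-28, 99), Mul(Rational(2, 99), Pow(D, 2))))
Pow(Add(-140321, Function('q')(Mul(-275, Pow(-263, -1)))), Rational(1, 2)) = Pow(Add(-140321, Add(Rational(-28, 99), Mul(Rational(2, 99), Pow(Mul(-275, Pow(-263, -1)), 2)))), Rational(1, 2)) = Pow(Add(-140321, Add(Rational(-28, 99), Mul(Rational(2, 99), Pow(Mul(-275, Rational(-1, 263)), 2)))), Rational(1, 2)) = Pow(Add(-140321, Add(Rational(-28, 99), Mul(Rational(2, 99), Pow(Rational(275, 263), 2)))), Rational(1, 2)) = Pow(Add(-140321, Add(Rational(-28, 99), Mul(Rational(2, 99), Rational(75625, 69169)))), Rational(1, 2)) = Pow(Add(-140321, Add(Rational(-28, 99), Rational(13750, 622521))), Rational(1, 2)) = Pow(Add(-140321, Rational(-1785482, 6847731)), Rational(1, 2)) = Pow(Rational(-960882247133, 6847731), Rational(1, 2)) = Mul(Rational(1, 8679), I, Pow(10569704718463, Rational(1, 2)))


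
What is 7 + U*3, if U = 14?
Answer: 49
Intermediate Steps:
7 + U*3 = 7 + 14*3 = 7 + 42 = 49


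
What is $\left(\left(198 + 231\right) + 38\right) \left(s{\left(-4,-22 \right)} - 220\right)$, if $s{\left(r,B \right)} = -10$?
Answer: $-107410$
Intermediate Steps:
$\left(\left(198 + 231\right) + 38\right) \left(s{\left(-4,-22 \right)} - 220\right) = \left(\left(198 + 231\right) + 38\right) \left(-10 - 220\right) = \left(429 + 38\right) \left(-230\right) = 467 \left(-230\right) = -107410$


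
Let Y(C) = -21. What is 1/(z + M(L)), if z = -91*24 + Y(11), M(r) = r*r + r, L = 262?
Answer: 1/66701 ≈ 1.4992e-5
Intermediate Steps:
M(r) = r + r**2 (M(r) = r**2 + r = r + r**2)
z = -2205 (z = -91*24 - 21 = -2184 - 21 = -2205)
1/(z + M(L)) = 1/(-2205 + 262*(1 + 262)) = 1/(-2205 + 262*263) = 1/(-2205 + 68906) = 1/66701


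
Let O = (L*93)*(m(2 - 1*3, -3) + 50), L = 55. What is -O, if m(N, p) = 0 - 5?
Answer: -230175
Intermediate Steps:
m(N, p) = -5
O = 230175 (O = (55*93)*(-5 + 50) = 5115*45 = 230175)
-O = -1*230175 = -230175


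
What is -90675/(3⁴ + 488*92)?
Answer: -90675/44977 ≈ -2.0160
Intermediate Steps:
-90675/(3⁴ + 488*92) = -90675/(81 + 44896) = -90675/44977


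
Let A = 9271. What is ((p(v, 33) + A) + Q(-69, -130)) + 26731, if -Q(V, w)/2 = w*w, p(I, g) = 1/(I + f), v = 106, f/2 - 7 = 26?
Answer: 378745/172 ≈ 2202.0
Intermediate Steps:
f = 66 (f = 14 + 2*26 = 14 + 52 = 66)
p(I, g) = 1/(66 + I) (p(I, g) = 1/(I + 66) = 1/(66 + I))
Q(V, w) = -2*w**2 (Q(V, w) = -2*w*w = -2*w**2)
((p(v, 33) + A) + Q(-69, -130)) + 26731 = ((1/(66 + 106) + 9271) - 2*(-130)**2) + 26731 = ((1/172 + 9271) - 2*16900) + 26731 = ((1/172 + 9271) - 33800) + 26731 = (1594613/172 - 33800) + 26731 = -4218987/172 + 26731 = 378745/172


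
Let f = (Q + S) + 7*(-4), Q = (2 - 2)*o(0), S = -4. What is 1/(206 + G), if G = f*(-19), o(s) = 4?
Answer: 1/814 ≈ 0.0012285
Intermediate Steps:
Q = 0 (Q = (2 - 2)*4 = 0*4 = 0)
f = -32 (f = (0 - 4) + 7*(-4) = -4 - 28 = -32)
G = 608 (G = -32*(-19) = 608)
1/(206 + G) = 1/(206 + 608) = 1/814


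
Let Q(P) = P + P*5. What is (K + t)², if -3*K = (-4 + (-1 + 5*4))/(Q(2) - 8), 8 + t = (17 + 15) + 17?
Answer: 25281/16 ≈ 1580.1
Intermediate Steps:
t = 41 (t = -8 + ((17 + 15) + 17) = -8 + (32 + 17) = -8 + 49 = 41)
Q(P) = 6*P (Q(P) = P + 5*P = 6*P)
K = -5/4 (K = -(-4 + (-1 + 5*4))/(3*(6*2 - 8)) = -(-4 + (-1 + 20))/(3*(12 - 8)) = -(-4 + 19)/(3*4) = -5/4 ≈ -1.2500)
(K + t)² = (-5/4 + 41)² = (159/4)² = 25281/16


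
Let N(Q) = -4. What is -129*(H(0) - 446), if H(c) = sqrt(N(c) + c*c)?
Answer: 57534 - 258*I ≈ 57534.0 - 258.0*I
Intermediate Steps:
H(c) = sqrt(-4 + c**2) (H(c) = sqrt(-4 + c*c) = sqrt(-4 + c**2))
-129*(H(0) - 446) = -129*(sqrt(-4 + 0**2) - 446) = -129*(sqrt(-4 + 0) - 446) = -129*(sqrt(-4) - 446) = -129*(2*I - 446) = -129*(-446 + 2*I) = 57534 - 258*I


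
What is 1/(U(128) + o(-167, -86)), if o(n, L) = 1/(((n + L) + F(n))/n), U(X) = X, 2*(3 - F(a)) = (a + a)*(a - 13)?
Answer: 30310/3879847 ≈ 0.0078122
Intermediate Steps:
F(a) = 3 - a*(-13 + a) (F(a) = 3 - (a + a)*(a - 13)/2 = 3 - 2*a*(-13 + a)/2 = 3 - a*(-13 + a))
o(n, L) = n/(3 + L - n² + 14*n) (o(n, L) = 1/(((n + L) + (3 - n² + 13*n))/n) = 1/(((L + n) + (3 - n² + 13*n))/n) = 1/((3 + L - n² + 14*n)/n) = n/(3 + L - n² + 14*n))
1/(U(128) + o(-167, -86)) = 1/(128 - 167/(3 - 86 - 1*(-167)² + 14*(-167))) = 1/(128 - 167/(3 - 86 - 1*27889 - 2338)) = 1/(128 - 167/(3 - 86 - 27889 - 2338)) = 1/(128 - 167/(-30310)) = 1/(128 - 167*(-1/30310)) = 1/(128 + 167/30310) = 1/(3879847/30310) = 30310/3879847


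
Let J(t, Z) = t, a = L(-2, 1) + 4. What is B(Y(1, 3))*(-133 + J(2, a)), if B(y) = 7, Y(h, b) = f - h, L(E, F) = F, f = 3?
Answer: -917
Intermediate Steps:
Y(h, b) = 3 - h
a = 5 (a = 1 + 4 = 5)
B(Y(1, 3))*(-133 + J(2, a)) = 7*(-133 + 2) = 7*(-131) = -917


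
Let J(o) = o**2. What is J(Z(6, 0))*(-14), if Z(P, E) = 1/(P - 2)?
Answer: -7/8 ≈ -0.87500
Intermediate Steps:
Z(P, E) = 1/(-2 + P)
J(Z(6, 0))*(-14) = (1/(-2 + 6))**2*(-14) = (1/4)**2*(-14) = (1/16)*(-14) = -7/8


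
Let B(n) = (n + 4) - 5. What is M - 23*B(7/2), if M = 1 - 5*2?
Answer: -133/2 ≈ -66.500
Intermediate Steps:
M = -9 (M = 1 - 10 = -9)
B(n) = -1 + n (B(n) = (4 + n) - 5 = -1 + n)
M - 23*B(7/2) = -9 - 23*(-1 + 7/2) = -9 - 23*5/2 = -9 - 115/2 = -133/2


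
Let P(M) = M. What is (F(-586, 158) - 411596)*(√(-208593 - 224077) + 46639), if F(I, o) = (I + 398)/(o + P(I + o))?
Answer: -2591513104874/135 - 388957562*I*√8830/135 ≈ -1.9196e+10 - 2.7074e+8*I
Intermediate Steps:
F(I, o) = (398 + I)/(I + 2*o) (F(I, o) = (I + 398)/(o + (I + o)) = (398 + I)/(I + 2*o))
(F(-586, 158) - 411596)*(√(-208593 - 224077) + 46639) = ((398 - 586)/(-586 + 2*158) - 411596)*(√(-208593 - 224077) + 46639) = (-188/(-586 + 316) - 411596)*(√(-432670) + 46639) = (-188/(-270) - 411596)*(7*I*√8830 + 46639) = (-1/270*(-188) - 411596)*(46639 + 7*I*√8830) = (94/135 - 411596)*(46639 + 7*I*√8830) = -55565366*(46639 + 7*I*√8830)/135 = -2591513104874/135 - 388957562*I*√8830/135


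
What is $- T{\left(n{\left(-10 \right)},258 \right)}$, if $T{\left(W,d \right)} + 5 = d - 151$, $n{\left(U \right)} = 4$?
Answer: $-102$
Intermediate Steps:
$T{\left(W,d \right)} = -156 + d$ ($T{\left(W,d \right)} = -5 + \left(d - 151\right) = -5 + \left(-151 + d\right) = -156 + d$)
$- T{\left(n{\left(-10 \right)},258 \right)} = - (-156 + 258) = \left(-1\right) 102 = -102$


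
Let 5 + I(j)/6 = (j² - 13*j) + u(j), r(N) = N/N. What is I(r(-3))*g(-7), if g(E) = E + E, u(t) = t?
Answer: 1344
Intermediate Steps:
g(E) = 2*E
r(N) = 1
I(j) = -30 - 72*j + 6*j² (I(j) = -30 + 6*((j² - 13*j) + j) = -30 + 6*(j² - 12*j) = -30 + (-72*j + 6*j²) = -30 - 72*j + 6*j²)
I(r(-3))*g(-7) = (-30 - 72*1 + 6*1²)*(2*(-7)) = (-30 - 72 + 6*1)*(-14) = (-30 - 72 + 6)*(-14) = -96*(-14) = 1344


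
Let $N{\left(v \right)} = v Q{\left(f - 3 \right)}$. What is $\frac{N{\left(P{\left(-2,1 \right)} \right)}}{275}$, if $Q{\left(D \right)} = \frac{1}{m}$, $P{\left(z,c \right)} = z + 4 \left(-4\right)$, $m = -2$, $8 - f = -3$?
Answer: $\frac{9}{275} \approx 0.032727$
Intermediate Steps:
$f = 11$ ($f = 8 - -3 = 8 + 3 = 11$)
$P{\left(z,c \right)} = -16 + z$ ($P{\left(z,c \right)} = z - 16 = -16 + z$)
$Q{\left(D \right)} = - \frac{1}{2}$ ($Q{\left(D \right)} = \frac{1}{-2} = - \frac{1}{2}$)
$N{\left(v \right)} = - \frac{v}{2}$ ($N{\left(v \right)} = v \left(- \frac{1}{2}\right) = - \frac{v}{2}$)
$\frac{N{\left(P{\left(-2,1 \right)} \right)}}{275} = \frac{\left(- \frac{1}{2}\right) \left(-16 - 2\right)}{275} = \left(- \frac{1}{2}\right) \left(-18\right) \frac{1}{275} = 9 \cdot \frac{1}{275} = \frac{9}{275}$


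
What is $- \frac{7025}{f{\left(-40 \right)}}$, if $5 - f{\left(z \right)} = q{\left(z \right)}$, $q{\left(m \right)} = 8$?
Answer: $\frac{7025}{3} \approx 2341.7$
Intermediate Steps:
$f{\left(z \right)} = -3$ ($f{\left(z \right)} = 5 - 8 = -3$)
$- \frac{7025}{f{\left(-40 \right)}} = - \frac{7025}{-3} = \left(-7025\right) \left(- \frac{1}{3}\right) = \frac{7025}{3}$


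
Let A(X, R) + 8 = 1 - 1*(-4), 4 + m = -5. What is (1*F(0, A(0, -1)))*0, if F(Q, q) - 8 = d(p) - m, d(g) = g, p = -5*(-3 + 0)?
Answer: 0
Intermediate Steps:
m = -9 (m = -4 - 5 = -9)
p = 15 (p = -5*(-3) = 15)
A(X, R) = -3 (A(X, R) = -8 + (1 - 1*(-4)) = -8 + (1 + 4) = -8 + 5 = -3)
F(Q, q) = 32 (F(Q, q) = 8 + (15 - 1*(-9)) = 8 + (15 + 9) = 8 + 24 = 32)
(1*F(0, A(0, -1)))*0 = (1*32)*0 = 32*0 = 0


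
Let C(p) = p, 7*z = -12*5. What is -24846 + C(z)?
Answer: -173982/7 ≈ -24855.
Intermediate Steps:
z = -60/7 (z = (-12*5)/7 = (⅐)*(-60) = -60/7 ≈ -8.5714)
-24846 + C(z) = -24846 - 60/7 = -173982/7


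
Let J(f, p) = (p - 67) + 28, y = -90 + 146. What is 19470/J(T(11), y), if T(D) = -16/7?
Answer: 19470/17 ≈ 1145.3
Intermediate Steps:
T(D) = -16/7 (T(D) = -16*⅐ = -16/7)
y = 56
J(f, p) = -39 + p (J(f, p) = (-67 + p) + 28 = -39 + p)
19470/J(T(11), y) = 19470/(-39 + 56) = 19470/17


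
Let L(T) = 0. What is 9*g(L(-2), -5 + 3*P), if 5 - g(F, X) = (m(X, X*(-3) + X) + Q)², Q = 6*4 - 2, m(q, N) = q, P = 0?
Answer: -2556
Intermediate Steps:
Q = 22 (Q = 24 - 2 = 22)
g(F, X) = 5 - (22 + X)² (g(F, X) = 5 - (X + 22)² = 5 - (22 + X)²)
9*g(L(-2), -5 + 3*P) = 9*(5 - (22 + (-5 + 3*0))²) = 9*(5 - (22 + (-5 + 0))²) = 9*(5 - (22 - 5)²) = 9*(5 - 1*17²) = 9*(5 - 1*289) = 9*(5 - 289) = 9*(-284) = -2556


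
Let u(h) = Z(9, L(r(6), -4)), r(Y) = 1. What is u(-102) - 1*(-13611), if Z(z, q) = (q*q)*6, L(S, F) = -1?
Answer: 13617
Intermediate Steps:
Z(z, q) = 6*q**2 (Z(z, q) = q**2*6 = 6*q**2)
u(h) = 6 (u(h) = 6*(-1)**2 = 6*1 = 6)
u(-102) - 1*(-13611) = 6 - 1*(-13611) = 6 + 13611 = 13617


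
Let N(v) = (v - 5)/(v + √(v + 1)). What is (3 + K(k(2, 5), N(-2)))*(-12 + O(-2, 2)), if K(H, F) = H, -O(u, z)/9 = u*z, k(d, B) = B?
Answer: 192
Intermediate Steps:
N(v) = (-5 + v)/(v + √(1 + v))
O(u, z) = -9*u*z
(3 + K(k(2, 5), N(-2)))*(-12 + O(-2, 2)) = (3 + 5)*(-12 - 9*(-2)*2) = 8*(-12 + 36) = 8*24 = 192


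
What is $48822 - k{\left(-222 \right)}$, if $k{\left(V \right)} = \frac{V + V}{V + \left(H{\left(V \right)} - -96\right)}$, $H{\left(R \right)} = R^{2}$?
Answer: $\frac{399998720}{8193} \approx 48822.0$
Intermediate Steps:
$k{\left(V \right)} = \frac{2 V}{96 + V + V^{2}}$ ($k{\left(V \right)} = \frac{V + V}{V + \left(V^{2} - -96\right)} = \frac{2 V}{V + \left(V^{2} + 96\right)} = \frac{2 V}{V + \left(96 + V^{2}\right)} = \frac{2 V}{96 + V + V^{2}}$)
$48822 - k{\left(-222 \right)} = 48822 - 2 \left(-222\right) \frac{1}{96 - 222 + \left(-222\right)^{2}} = 48822 - 2 \left(-222\right) \frac{1}{96 - 222 + 49284} = 48822 - 2 \left(-222\right) \frac{1}{49158} = 48822 - - \frac{74}{8193} = 48822 + \frac{74}{8193} = \frac{399998720}{8193}$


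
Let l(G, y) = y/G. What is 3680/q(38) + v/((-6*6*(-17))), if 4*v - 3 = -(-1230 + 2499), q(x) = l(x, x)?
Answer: 1501229/408 ≈ 3679.5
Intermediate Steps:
q(x) = 1 (q(x) = x/x = 1)
v = -633/2 (v = ¾ + (-(-1230 + 2499))/4 = ¾ + (-1*1269)/4 = ¾ + (¼)*(-1269) = ¾ - 1269/4 = -633/2 ≈ -316.50)
3680/q(38) + v/((-6*6*(-17))) = 3680/1 - 633/(2*(-6*6*(-17))) = 3680*1 - 633/(2*((-36*(-17)))) = 3680 - 633/2/612 = 3680 - 633/2*1/612 = 3680 - 211/408 = 1501229/408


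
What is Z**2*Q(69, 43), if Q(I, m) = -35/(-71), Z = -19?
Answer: 12635/71 ≈ 177.96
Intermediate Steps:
Q(I, m) = 35/71 (Q(I, m) = -35*(-1/71) = 35/71)
Z**2*Q(69, 43) = (-19)**2*(35/71) = 361*(35/71) = 12635/71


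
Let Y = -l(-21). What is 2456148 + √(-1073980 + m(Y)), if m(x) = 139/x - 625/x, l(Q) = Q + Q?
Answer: 2456148 + I*√52625587/7 ≈ 2.4561e+6 + 1036.3*I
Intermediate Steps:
l(Q) = 2*Q
Y = 42 (Y = -2*(-21) = -1*(-42) = 42)
m(x) = -486/x
2456148 + √(-1073980 + m(Y)) = 2456148 + √(-1073980 - 486/42) = 2456148 + √(-1073980 - 486*1/42) = 2456148 + √(-1073980 - 81/7) = 2456148 + √(-7517941/7) = 2456148 + I*√52625587/7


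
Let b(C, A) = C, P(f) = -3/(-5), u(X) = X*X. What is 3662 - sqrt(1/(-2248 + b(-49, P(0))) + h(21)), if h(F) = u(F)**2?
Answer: 3662 - 2*sqrt(256530600058)/2297 ≈ 3221.0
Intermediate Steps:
u(X) = X**2
P(f) = 3/5 (P(f) = -3*(-1/5) = 3/5)
h(F) = F**4 (h(F) = (F**2)**2 = F**4)
3662 - sqrt(1/(-2248 + b(-49, P(0))) + h(21)) = 3662 - sqrt(1/(-2248 - 49) + 21**4) = 3662 - sqrt(1/(-2297) + 194481) = 3662 - sqrt(-1/2297 + 194481) = 3662 - sqrt(446722856/2297) = 3662 - 2*sqrt(256530600058)/2297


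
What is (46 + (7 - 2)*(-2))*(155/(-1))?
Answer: -5580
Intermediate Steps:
(46 + (7 - 2)*(-2))*(155/(-1)) = (46 + 5*(-2))*(155*(-1)) = (46 - 10)*(-155) = 36*(-155) = -5580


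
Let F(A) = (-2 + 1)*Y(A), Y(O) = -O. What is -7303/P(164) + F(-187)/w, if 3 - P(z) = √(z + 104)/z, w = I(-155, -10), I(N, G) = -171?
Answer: -25179751873/10336779 - 598846*√67/60449 ≈ -2517.0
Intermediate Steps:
w = -171
F(A) = A (F(A) = (-2 + 1)*(-A) = -(-1)*A = A)
P(z) = 3 - √(104 + z)/z (P(z) = 3 - √(z + 104)/z = 3 - √(104 + z)/z)
-7303/P(164) + F(-187)/w = -7303/(3 - 1*√(104 + 164)/164) - 187/(-171) = -7303/(3 - 1*1/164*√268) - 187*(-1/171) = -7303/(3 - 1*1/164*2*√67) + 187/171 = -7303/(3 - √67/82) + 187/171 = 187/171 - 7303/(3 - √67/82)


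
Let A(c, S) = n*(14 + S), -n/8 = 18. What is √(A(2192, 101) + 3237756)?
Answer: 2*√805299 ≈ 1794.8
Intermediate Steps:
n = -144 (n = -8*18 = -144)
A(c, S) = -2016 - 144*S (A(c, S) = -144*(14 + S) = -2016 - 144*S)
√(A(2192, 101) + 3237756) = √((-2016 - 144*101) + 3237756) = √((-2016 - 14544) + 3237756) = √(-16560 + 3237756) = √3221196 = 2*√805299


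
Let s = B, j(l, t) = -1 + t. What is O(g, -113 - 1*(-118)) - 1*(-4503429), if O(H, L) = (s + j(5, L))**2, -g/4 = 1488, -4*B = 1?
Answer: 72055089/16 ≈ 4.5034e+6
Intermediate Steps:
B = -1/4 (B = -1/4*1 = -1/4 ≈ -0.25000)
s = -1/4 ≈ -0.25000
g = -5952 (g = -4*1488 = -5952)
O(H, L) = (-5/4 + L)**2 (O(H, L) = (-1/4 + (-1 + L))**2 = (-5/4 + L)**2)
O(g, -113 - 1*(-118)) - 1*(-4503429) = (-5 + 4*(-113 - 1*(-118)))**2/16 - 1*(-4503429) = (-5 + 4*(-113 + 118))**2/16 + 4503429 = (-5 + 4*5)**2/16 + 4503429 = (-5 + 20)**2/16 + 4503429 = (1/16)*15**2 + 4503429 = (1/16)*225 + 4503429 = 225/16 + 4503429 = 72055089/16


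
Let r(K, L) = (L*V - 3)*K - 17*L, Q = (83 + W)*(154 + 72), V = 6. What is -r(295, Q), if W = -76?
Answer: -2772361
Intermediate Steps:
Q = 1582 (Q = (83 - 76)*(154 + 72) = 7*226 = 1582)
r(K, L) = -17*L + K*(-3 + 6*L) (r(K, L) = (L*6 - 3)*K - 17*L = (6*L - 3)*K - 17*L = (-3 + 6*L)*K - 17*L = K*(-3 + 6*L) - 17*L = -17*L + K*(-3 + 6*L))
-r(295, Q) = -(-17*1582 - 3*295 + 6*295*1582) = -(-26894 - 885 + 2800140) = -1*2772361 = -2772361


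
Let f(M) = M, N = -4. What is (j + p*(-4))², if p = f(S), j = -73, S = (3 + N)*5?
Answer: 2809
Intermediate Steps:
S = -5 (S = (3 - 4)*5 = -1*5 = -5)
p = -5
(j + p*(-4))² = (-73 - 5*(-4))² = (-73 + 20)² = (-53)² = 2809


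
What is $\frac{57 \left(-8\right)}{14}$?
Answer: $- \frac{228}{7} \approx -32.571$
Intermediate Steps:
$\frac{57 \left(-8\right)}{14} = \left(-456\right) \frac{1}{14} = - \frac{228}{7}$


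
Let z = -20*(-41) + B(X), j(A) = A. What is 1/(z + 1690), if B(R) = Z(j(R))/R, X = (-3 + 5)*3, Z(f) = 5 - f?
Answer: 6/15059 ≈ 0.00039843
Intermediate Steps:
X = 6 (X = 2*3 = 6)
B(R) = (5 - R)/R
z = 4919/6 (z = -20*(-41) + (5 - 1*6)/6 = 820 + (5 - 6)/6 = 820 + (⅙)*(-1) = 820 - ⅙ = 4919/6 ≈ 819.83)
1/(z + 1690) = 1/(4919/6 + 1690) = 1/(15059/6) = 6/15059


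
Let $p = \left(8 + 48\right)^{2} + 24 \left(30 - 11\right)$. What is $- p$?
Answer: $-3592$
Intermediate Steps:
$p = 3592$ ($p = 56^{2} + 24 \cdot 19 = 3136 + 456 = 3592$)
$- p = \left(-1\right) 3592 = -3592$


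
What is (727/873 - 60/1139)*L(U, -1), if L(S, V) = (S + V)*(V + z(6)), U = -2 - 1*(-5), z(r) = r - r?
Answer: -1551346/994347 ≈ -1.5602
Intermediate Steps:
z(r) = 0
U = 3 (U = -2 + 5 = 3)
L(S, V) = V*(S + V) (L(S, V) = (S + V)*(V + 0) = (S + V)*V = V*(S + V))
(727/873 - 60/1139)*L(U, -1) = (727/873 - 60/1139)*(-(3 - 1)) = (727*(1/873) - 60*1/1139)*(-1*2) = (727/873 - 60/1139)*(-2) = (775673/994347)*(-2) = -1551346/994347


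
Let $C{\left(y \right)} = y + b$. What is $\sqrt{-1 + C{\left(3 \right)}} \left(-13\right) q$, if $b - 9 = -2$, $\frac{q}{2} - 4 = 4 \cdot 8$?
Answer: $-2808$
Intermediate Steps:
$q = 72$ ($q = 8 + 2 \cdot 4 \cdot 8 = 8 + 2 \cdot 32 = 8 + 64 = 72$)
$b = 7$ ($b = 9 - 2 = 7$)
$C{\left(y \right)} = 7 + y$ ($C{\left(y \right)} = y + 7 = 7 + y$)
$\sqrt{-1 + C{\left(3 \right)}} \left(-13\right) q = \sqrt{-1 + \left(7 + 3\right)} \left(-13\right) 72 = \sqrt{-1 + 10} \left(-13\right) 72 = \sqrt{9} \left(-13\right) 72 = 3 \left(-13\right) 72 = \left(-39\right) 72 = -2808$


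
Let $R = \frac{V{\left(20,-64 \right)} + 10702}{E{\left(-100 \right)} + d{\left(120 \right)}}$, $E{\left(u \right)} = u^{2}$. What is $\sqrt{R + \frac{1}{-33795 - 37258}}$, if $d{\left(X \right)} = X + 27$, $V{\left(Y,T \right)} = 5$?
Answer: $\frac{2 \sqrt{137121172437061571}}{720974791} \approx 1.0272$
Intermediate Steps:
$d{\left(X \right)} = 27 + X$
$R = \frac{10707}{10147}$ ($R = \frac{5 + 10702}{\left(-100\right)^{2} + \left(27 + 120\right)} = \frac{10707}{10000 + 147} = \frac{10707}{10147} \approx 1.0552$)
$\sqrt{R + \frac{1}{-33795 - 37258}} = \sqrt{\frac{10707}{10147} + \frac{1}{-33795 - 37258}} = \sqrt{\frac{10707}{10147} + \frac{1}{-71053}} = \sqrt{\frac{10707}{10147} - \frac{1}{71053}} = \sqrt{\frac{760754324}{720974791}} = \frac{2 \sqrt{137121172437061571}}{720974791}$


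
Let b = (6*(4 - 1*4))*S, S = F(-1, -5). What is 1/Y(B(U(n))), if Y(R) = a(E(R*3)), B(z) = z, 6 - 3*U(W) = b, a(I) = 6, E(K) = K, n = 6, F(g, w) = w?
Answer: 1/6 ≈ 0.16667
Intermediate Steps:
S = -5
b = 0 (b = (6*(4 - 1*4))*(-5) = (6*(4 - 4))*(-5) = (6*0)*(-5) = 0*(-5) = 0)
U(W) = 2 (U(W) = 2 - 1/3*0 = 2 + 0 = 2)
Y(R) = 6
1/Y(B(U(n))) = 1/6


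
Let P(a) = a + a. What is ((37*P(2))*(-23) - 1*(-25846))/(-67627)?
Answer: -3206/9661 ≈ -0.33185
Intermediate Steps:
P(a) = 2*a
((37*P(2))*(-23) - 1*(-25846))/(-67627) = ((37*(2*2))*(-23) - 1*(-25846))/(-67627) = ((37*4)*(-23) + 25846)*(-1/67627) = (148*(-23) + 25846)*(-1/67627) = (-3404 + 25846)*(-1/67627) = 22442*(-1/67627) = -3206/9661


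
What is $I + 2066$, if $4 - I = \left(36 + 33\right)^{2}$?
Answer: $-2691$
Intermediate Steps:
$I = -4757$ ($I = 4 - \left(36 + 33\right)^{2} = 4 - 69^{2} = 4 - 4761 = -4757$)
$I + 2066 = -4757 + 2066 = -2691$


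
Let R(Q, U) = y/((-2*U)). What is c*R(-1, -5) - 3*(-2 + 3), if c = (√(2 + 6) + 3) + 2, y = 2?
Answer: -2 + 2*√2/5 ≈ -1.4343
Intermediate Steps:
R(Q, U) = -1/U (R(Q, U) = 2/((-2*U)) = 2*(-1/(2*U)) = -1/U)
c = 5 + 2*√2 (c = (√8 + 3) + 2 = (2*√2 + 3) + 2 = (3 + 2*√2) + 2 = 5 + 2*√2 ≈ 7.8284)
c*R(-1, -5) - 3*(-2 + 3) = (5 + 2*√2)*(-1/(-5)) - 3*(-2 + 3) = (5 + 2*√2)*(-1*(-⅕)) - 3*1 = (5 + 2*√2)*(⅕) - 3 = (1 + 2*√2/5) - 3 = -2 + 2*√2/5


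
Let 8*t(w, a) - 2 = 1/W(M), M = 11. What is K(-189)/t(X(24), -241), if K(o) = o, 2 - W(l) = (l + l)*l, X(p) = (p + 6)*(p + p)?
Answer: -362880/479 ≈ -757.58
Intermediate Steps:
X(p) = 2*p*(6 + p) (X(p) = (6 + p)*(2*p) = 2*p*(6 + p))
W(l) = 2 - 2*l² (W(l) = 2 - (l + l)*l = 2 - 2*l*l = 2 - 2*l²)
t(w, a) = 479/1920 (t(w, a) = ¼ + 1/(8*(2 - 2*11²)) = ¼ + 1/(8*(2 - 2*121)) = ¼ + 1/(8*(2 - 242)) = ¼ + (⅛)/(-240) = ¼ + (⅛)*(-1/240) = ¼ - 1/1920 = 479/1920)
K(-189)/t(X(24), -241) = -189/479/1920 = -189*1920/479 = -362880/479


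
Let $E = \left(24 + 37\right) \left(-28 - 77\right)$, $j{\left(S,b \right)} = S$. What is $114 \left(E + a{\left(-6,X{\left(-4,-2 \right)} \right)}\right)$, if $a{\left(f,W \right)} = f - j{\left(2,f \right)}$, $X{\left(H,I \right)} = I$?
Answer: $-731082$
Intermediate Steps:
$a{\left(f,W \right)} = -2 + f$ ($a{\left(f,W \right)} = f - 2 = -2 + f$)
$E = -6405$ ($E = 61 \left(-105\right) = -6405$)
$114 \left(E + a{\left(-6,X{\left(-4,-2 \right)} \right)}\right) = 114 \left(-6405 - 8\right) = 114 \left(-6413\right) = -731082$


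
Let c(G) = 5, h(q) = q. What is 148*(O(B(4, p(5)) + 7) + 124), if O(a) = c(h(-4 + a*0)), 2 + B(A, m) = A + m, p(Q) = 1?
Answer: 19092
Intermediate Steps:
B(A, m) = -2 + A + m (B(A, m) = -2 + (A + m) = -2 + A + m)
O(a) = 5
148*(O(B(4, p(5)) + 7) + 124) = 148*(5 + 124) = 148*129 = 19092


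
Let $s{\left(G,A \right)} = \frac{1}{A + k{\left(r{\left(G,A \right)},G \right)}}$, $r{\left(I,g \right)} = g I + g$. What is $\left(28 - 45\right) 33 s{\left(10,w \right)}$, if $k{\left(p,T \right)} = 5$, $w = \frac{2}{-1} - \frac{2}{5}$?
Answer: $- \frac{2805}{13} \approx -215.77$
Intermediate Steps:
$r{\left(I,g \right)} = g + I g$ ($r{\left(I,g \right)} = I g + g = g + I g$)
$w = - \frac{12}{5}$ ($w = 2 \left(-1\right) - \frac{2}{5} = -2 - \frac{2}{5} = - \frac{12}{5} \approx -2.4$)
$s{\left(G,A \right)} = \frac{1}{5 + A}$ ($s{\left(G,A \right)} = \frac{1}{A + 5} = \frac{1}{5 + A}$)
$\left(28 - 45\right) 33 s{\left(10,w \right)} = \frac{\left(28 - 45\right) 33}{5 - \frac{12}{5}} = \frac{\left(-17\right) 33}{\frac{13}{5}} = \left(-561\right) \frac{5}{13} = - \frac{2805}{13}$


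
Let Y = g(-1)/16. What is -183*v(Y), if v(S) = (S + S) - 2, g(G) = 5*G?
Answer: 3843/8 ≈ 480.38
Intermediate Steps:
Y = -5/16 (Y = (5*(-1))/16 = -5*1/16 = -5/16 ≈ -0.31250)
v(S) = -2 + 2*S (v(S) = 2*S - 2 = -2 + 2*S)
-183*v(Y) = -183*(-2 + 2*(-5/16)) = -183*(-2 - 5/8) = -183*(-21/8) = 3843/8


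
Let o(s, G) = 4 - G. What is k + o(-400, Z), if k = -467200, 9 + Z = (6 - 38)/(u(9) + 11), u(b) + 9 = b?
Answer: -5139025/11 ≈ -4.6718e+5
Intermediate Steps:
u(b) = -9 + b
Z = -131/11 (Z = -9 + (6 - 38)/((-9 + 9) + 11) = -9 - 32/(0 + 11) = -9 - 32/11 = -131/11 ≈ -11.909)
k + o(-400, Z) = -467200 + (4 - 1*(-131/11)) = -467200 + (4 + 131/11) = -467200 + 175/11 = -5139025/11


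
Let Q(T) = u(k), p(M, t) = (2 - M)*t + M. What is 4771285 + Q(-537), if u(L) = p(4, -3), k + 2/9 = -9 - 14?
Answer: 4771295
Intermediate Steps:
p(M, t) = M + t*(2 - M) (p(M, t) = t*(2 - M) + M = M + t*(2 - M))
k = -209/9 (k = -2/9 + (-9 - 14) = -2/9 - 23 = -209/9 ≈ -23.222)
u(L) = 10 (u(L) = 4 + 2*(-3) - 1*4*(-3) = 4 - 6 + 12 = 10)
Q(T) = 10
4771285 + Q(-537) = 4771285 + 10 = 4771295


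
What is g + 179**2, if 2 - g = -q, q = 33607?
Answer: 65650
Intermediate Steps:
g = 33609 (g = 2 - (-1)*33607 = 2 - 1*(-33607) = 2 + 33607 = 33609)
g + 179**2 = 33609 + 179**2 = 33609 + 32041 = 65650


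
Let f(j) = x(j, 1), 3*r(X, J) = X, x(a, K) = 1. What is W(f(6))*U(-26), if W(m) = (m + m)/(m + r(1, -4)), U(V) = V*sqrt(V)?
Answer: -39*I*sqrt(26) ≈ -198.86*I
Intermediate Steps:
r(X, J) = X/3
f(j) = 1
U(V) = V**(3/2)
W(m) = 2*m/(1/3 + m) (W(m) = (m + m)/(m + (1/3)*1) = (2*m)/(m + 1/3) = (2*m)/(1/3 + m) = 2*m/(1/3 + m))
W(f(6))*U(-26) = (6*1/(1 + 3*1))*(-26)**(3/2) = (6*1/(1 + 3))*(-26*I*sqrt(26)) = (6*1/4)*(-26*I*sqrt(26)) = (6*1*(1/4))*(-26*I*sqrt(26)) = 3*(-26*I*sqrt(26))/2 = -39*I*sqrt(26)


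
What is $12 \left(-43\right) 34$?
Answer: $-17544$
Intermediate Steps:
$12 \left(-43\right) 34 = \left(-516\right) 34 = -17544$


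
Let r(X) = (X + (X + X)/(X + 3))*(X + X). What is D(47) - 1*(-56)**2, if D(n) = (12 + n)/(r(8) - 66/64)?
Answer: -165826592/52885 ≈ -3135.6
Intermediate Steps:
r(X) = 2*X*(X + 2*X/(3 + X)) (r(X) = (X + (2*X)/(3 + X))*(2*X) = (X + 2*X/(3 + X))*(2*X) = 2*X*(X + 2*X/(3 + X)))
D(n) = 4224/52885 + 352*n/52885 (D(n) = (12 + n)/(2*8**2*(5 + 8)/(3 + 8) - 66/64) = (12 + n)/(2*64*13/11 - 66*1/64) = (12 + n)/(2*64*(1/11)*13 - 33/32) = (12 + n)/(1664/11 - 33/32) = (12 + n)/(52885/352) = (12 + n)*(352/52885) = 4224/52885 + 352*n/52885)
D(47) - 1*(-56)**2 = (4224/52885 + (352/52885)*47) - 1*(-56)**2 = (4224/52885 + 16544/52885) - 1*3136 = 20768/52885 - 3136 = -165826592/52885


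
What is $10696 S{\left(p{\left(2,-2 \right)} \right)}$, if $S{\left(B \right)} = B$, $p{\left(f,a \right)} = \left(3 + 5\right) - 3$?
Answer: $53480$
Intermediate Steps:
$p{\left(f,a \right)} = 5$ ($p{\left(f,a \right)} = 8 - 3 = 5$)
$10696 S{\left(p{\left(2,-2 \right)} \right)} = 10696 \cdot 5 = 53480$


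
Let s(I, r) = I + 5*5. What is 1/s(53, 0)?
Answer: 1/78 ≈ 0.012821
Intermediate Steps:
s(I, r) = 25 + I (s(I, r) = I + 25 = 25 + I)
1/s(53, 0) = 1/(25 + 53) = 1/78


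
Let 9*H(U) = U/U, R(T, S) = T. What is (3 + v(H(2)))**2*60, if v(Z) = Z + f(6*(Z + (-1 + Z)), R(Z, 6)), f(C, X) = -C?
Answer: 98000/27 ≈ 3629.6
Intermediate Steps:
H(U) = 1/9 (H(U) = (U/U)/9 = (1/9)*1 = 1/9)
v(Z) = 6 - 11*Z (v(Z) = Z - 6*(Z + (-1 + Z)) = Z - 6*(-1 + 2*Z) = Z - (-6 + 12*Z) = Z + (6 - 12*Z) = 6 - 11*Z)
(3 + v(H(2)))**2*60 = (3 + (6 - 11*1/9))**2*60 = (3 + (6 - 11/9))**2*60 = (3 + 43/9)**2*60 = (70/9)**2*60 = (4900/81)*60 = 98000/27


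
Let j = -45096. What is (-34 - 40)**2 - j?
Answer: 50572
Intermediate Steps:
(-34 - 40)**2 - j = (-34 - 40)**2 - 1*(-45096) = (-74)**2 + 45096 = 5476 + 45096 = 50572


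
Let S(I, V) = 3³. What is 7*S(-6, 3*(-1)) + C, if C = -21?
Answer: 168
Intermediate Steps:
S(I, V) = 27
7*S(-6, 3*(-1)) + C = 7*27 - 21 = 189 - 21 = 168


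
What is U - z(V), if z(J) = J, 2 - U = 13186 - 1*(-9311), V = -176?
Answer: -22319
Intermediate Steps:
U = -22495 (U = 2 - (13186 - 1*(-9311)) = 2 - (13186 + 9311) = 2 - 1*22497 = 2 - 22497 = -22495)
U - z(V) = -22495 - 1*(-176) = -22495 + 176 = -22319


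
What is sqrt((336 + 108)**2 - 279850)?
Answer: I*sqrt(82714) ≈ 287.6*I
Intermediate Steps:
sqrt((336 + 108)**2 - 279850) = sqrt(444**2 - 279850) = sqrt(197136 - 279850) = sqrt(-82714) = I*sqrt(82714)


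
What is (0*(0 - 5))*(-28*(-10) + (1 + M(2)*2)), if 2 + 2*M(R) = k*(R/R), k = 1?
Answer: 0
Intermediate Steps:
M(R) = -½ (M(R) = -1 + (1*(R/R))/2 = -1 + (1*1)/2 = -1 + (½)*1 = -1 + ½ = -½)
(0*(0 - 5))*(-28*(-10) + (1 + M(2)*2)) = (0*(0 - 5))*(-28*(-10) + (1 - ½*2)) = (0*(-5))*(280 + (1 - 1)) = 0*(280 + 0) = 0*280 = 0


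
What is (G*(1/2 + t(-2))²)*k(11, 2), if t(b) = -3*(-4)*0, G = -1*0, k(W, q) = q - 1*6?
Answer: 0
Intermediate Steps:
k(W, q) = -6 + q (k(W, q) = q - 6 = -6 + q)
G = 0
t(b) = 0 (t(b) = 12*0 = 0)
(G*(1/2 + t(-2))²)*k(11, 2) = (0*(1/2 + 0)²)*(-6 + 2) = (0*(½ + 0)²)*(-4) = (0*(½)²)*(-4) = (0*(¼))*(-4) = 0*(-4) = 0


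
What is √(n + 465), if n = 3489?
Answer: √3954 ≈ 62.881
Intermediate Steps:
√(n + 465) = √(3489 + 465) = √3954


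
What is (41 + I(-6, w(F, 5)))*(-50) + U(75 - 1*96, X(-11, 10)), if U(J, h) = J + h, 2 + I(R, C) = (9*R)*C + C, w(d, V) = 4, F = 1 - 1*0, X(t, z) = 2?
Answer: 8631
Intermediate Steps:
F = 1 (F = 1 + 0 = 1)
I(R, C) = -2 + C + 9*C*R (I(R, C) = -2 + ((9*R)*C + C) = -2 + (9*C*R + C) = -2 + (C + 9*C*R) = -2 + C + 9*C*R)
(41 + I(-6, w(F, 5)))*(-50) + U(75 - 1*96, X(-11, 10)) = (41 + (-2 + 4 + 9*4*(-6)))*(-50) + ((75 - 1*96) + 2) = (41 + (-2 + 4 - 216))*(-50) + ((75 - 96) + 2) = (41 - 214)*(-50) + (-21 + 2) = -173*(-50) - 19 = 8650 - 19 = 8631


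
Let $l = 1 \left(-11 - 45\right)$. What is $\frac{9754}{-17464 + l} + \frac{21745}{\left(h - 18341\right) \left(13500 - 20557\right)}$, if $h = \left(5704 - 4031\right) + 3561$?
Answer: $- \frac{150304329541}{270088609080} \approx -0.5565$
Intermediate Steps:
$l = -56$ ($l = 1 \left(-56\right) = -56$)
$h = 5234$ ($h = 1673 + 3561 = 5234$)
$\frac{9754}{-17464 + l} + \frac{21745}{\left(h - 18341\right) \left(13500 - 20557\right)} = \frac{9754}{-17464 - 56} + \frac{21745}{\left(5234 - 18341\right) \left(13500 - 20557\right)} = \frac{9754}{-17520} + \frac{21745}{\left(-13107\right) \left(-7057\right)} = 9754 \left(- \frac{1}{17520}\right) + \frac{21745}{92496099} = - \frac{4877}{8760} + 21745 \cdot \frac{1}{92496099} = - \frac{4877}{8760} + \frac{21745}{92496099} = - \frac{150304329541}{270088609080}$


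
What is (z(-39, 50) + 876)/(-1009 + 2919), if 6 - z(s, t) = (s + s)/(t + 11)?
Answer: 5388/11651 ≈ 0.46245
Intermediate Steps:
z(s, t) = 6 - 2*s/(11 + t) (z(s, t) = 6 - (s + s)/(t + 11) = 6 - 2*s/(11 + t))
(z(-39, 50) + 876)/(-1009 + 2919) = (2*(33 - 1*(-39) + 3*50)/(11 + 50) + 876)/(-1009 + 2919) = (2*(33 + 39 + 150)/61 + 876)/1910 = (2*(1/61)*222 + 876)*(1/1910) = (444/61 + 876)*(1/1910) = (53880/61)*(1/1910) = 5388/11651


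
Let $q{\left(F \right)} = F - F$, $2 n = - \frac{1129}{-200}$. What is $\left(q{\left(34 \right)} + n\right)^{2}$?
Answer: $\frac{1274641}{160000} \approx 7.9665$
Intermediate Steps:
$n = \frac{1129}{400}$ ($n = \frac{\left(-1129\right) \frac{1}{-200}}{2} = \frac{\left(-1129\right) \left(- \frac{1}{200}\right)}{2} = \frac{1}{2} \cdot \frac{1129}{200} = \frac{1129}{400} \approx 2.8225$)
$q{\left(F \right)} = 0$
$\left(q{\left(34 \right)} + n\right)^{2} = \left(0 + \frac{1129}{400}\right)^{2} = \left(\frac{1129}{400}\right)^{2} = \frac{1274641}{160000}$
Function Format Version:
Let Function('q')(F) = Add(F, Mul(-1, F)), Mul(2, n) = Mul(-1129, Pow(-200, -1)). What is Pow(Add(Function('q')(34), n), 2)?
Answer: Rational(1274641, 160000) ≈ 7.9665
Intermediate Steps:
n = Rational(1129, 400) (n = Mul(Rational(1, 2), Mul(-1129, Pow(-200, -1))) = Mul(Rational(1, 2), Mul(-1129, Rational(-1, 200))) = Mul(Rational(1, 2), Rational(1129, 200)) = Rational(1129, 400) ≈ 2.8225)
Function('q')(F) = 0
Pow(Add(Function('q')(34), n), 2) = Pow(Add(0, Rational(1129, 400)), 2) = Pow(Rational(1129, 400), 2) = Rational(1274641, 160000)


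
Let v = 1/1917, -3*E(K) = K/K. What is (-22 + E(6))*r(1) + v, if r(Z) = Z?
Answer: -42812/1917 ≈ -22.333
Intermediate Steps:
E(K) = -⅓ (E(K) = -K/(3*K) = -⅓*1 = -⅓)
v = 1/1917 ≈ 0.00052165
(-22 + E(6))*r(1) + v = (-22 - ⅓)*1 + 1/1917 = -67/3*1 + 1/1917 = -67/3 + 1/1917 = -42812/1917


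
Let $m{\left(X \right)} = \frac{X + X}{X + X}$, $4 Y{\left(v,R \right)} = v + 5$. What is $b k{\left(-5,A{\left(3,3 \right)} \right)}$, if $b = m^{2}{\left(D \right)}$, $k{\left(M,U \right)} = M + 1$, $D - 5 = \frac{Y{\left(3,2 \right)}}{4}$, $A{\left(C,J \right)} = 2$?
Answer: $-4$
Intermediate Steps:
$Y{\left(v,R \right)} = \frac{5}{4} + \frac{v}{4}$ ($Y{\left(v,R \right)} = \frac{v + 5}{4} = \frac{5 + v}{4} = \frac{5}{4} + \frac{v}{4}$)
$D = \frac{11}{2}$ ($D = 5 + \frac{\frac{5}{4} + \frac{1}{4} \cdot 3}{4} = 5 + \left(\frac{5}{4} + \frac{3}{4}\right) \frac{1}{4} = 5 + 2 \cdot \frac{1}{4} = 5 + \frac{1}{2} = \frac{11}{2} \approx 5.5$)
$k{\left(M,U \right)} = 1 + M$
$m{\left(X \right)} = 1$ ($m{\left(X \right)} = \frac{2 X}{2 X} = 2 X \frac{1}{2 X} = 1$)
$b = 1$ ($b = 1^{2} = 1$)
$b k{\left(-5,A{\left(3,3 \right)} \right)} = 1 \left(1 - 5\right) = 1 \left(-4\right) = -4$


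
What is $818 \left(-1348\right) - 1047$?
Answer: $-1103711$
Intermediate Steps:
$818 \left(-1348\right) - 1047 = -1102664 - 1047 = -1103711$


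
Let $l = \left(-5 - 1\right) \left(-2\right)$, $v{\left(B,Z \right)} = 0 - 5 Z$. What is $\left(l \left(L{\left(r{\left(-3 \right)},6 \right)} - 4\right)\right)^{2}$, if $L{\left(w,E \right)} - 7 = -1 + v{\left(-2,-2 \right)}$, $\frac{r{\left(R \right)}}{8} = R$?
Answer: $20736$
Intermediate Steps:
$r{\left(R \right)} = 8 R$
$v{\left(B,Z \right)} = - 5 Z$
$l = 12$ ($l = \left(-6\right) \left(-2\right) = 12$)
$L{\left(w,E \right)} = 16$ ($L{\left(w,E \right)} = 7 - -9 = 7 + \left(-1 + 10\right) = 7 + 9 = 16$)
$\left(l \left(L{\left(r{\left(-3 \right)},6 \right)} - 4\right)\right)^{2} = \left(12 \left(16 - 4\right)\right)^{2} = \left(12 \cdot 12\right)^{2} = 144^{2} = 20736$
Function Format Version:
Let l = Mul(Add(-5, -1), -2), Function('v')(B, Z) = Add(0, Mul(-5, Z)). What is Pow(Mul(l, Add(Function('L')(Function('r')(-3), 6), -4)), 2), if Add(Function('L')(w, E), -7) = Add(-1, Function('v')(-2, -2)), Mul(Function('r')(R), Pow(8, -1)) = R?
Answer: 20736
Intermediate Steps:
Function('r')(R) = Mul(8, R)
Function('v')(B, Z) = Mul(-5, Z)
l = 12 (l = Mul(-6, -2) = 12)
Function('L')(w, E) = 16 (Function('L')(w, E) = Add(7, Add(-1, Mul(-5, -2))) = Add(7, Add(-1, 10)) = Add(7, 9) = 16)
Pow(Mul(l, Add(Function('L')(Function('r')(-3), 6), -4)), 2) = Pow(Mul(12, Add(16, -4)), 2) = Pow(Mul(12, 12), 2) = Pow(144, 2) = 20736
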